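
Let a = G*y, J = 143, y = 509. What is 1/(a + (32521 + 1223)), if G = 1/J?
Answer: 143/4825901 ≈ 2.9632e-5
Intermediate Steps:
G = 1/143 ≈ 0.0069930
a = 509/143 (a = (1/143)*509 = 509/143 ≈ 3.5594)
1/(a + (32521 + 1223)) = 1/(509/143 + (32521 + 1223)) = 1/(509/143 + 33744) = 1/(4825901/143) = 143/4825901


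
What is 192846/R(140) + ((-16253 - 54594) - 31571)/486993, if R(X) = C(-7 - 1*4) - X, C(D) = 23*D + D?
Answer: -46978014475/98372586 ≈ -477.55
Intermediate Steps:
C(D) = 24*D
R(X) = -264 - X (R(X) = 24*(-7 - 1*4) - X = 24*(-7 - 4) - X = 24*(-11) - X = -264 - X)
192846/R(140) + ((-16253 - 54594) - 31571)/486993 = 192846/(-264 - 1*140) + ((-16253 - 54594) - 31571)/486993 = 192846/(-264 - 140) + (-70847 - 31571)*(1/486993) = 192846/(-404) - 102418*1/486993 = 192846*(-1/404) - 102418/486993 = -96423/202 - 102418/486993 = -46978014475/98372586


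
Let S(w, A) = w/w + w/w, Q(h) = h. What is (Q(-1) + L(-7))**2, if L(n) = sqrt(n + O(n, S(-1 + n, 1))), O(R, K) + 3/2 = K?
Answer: (2 - I*sqrt(26))**2/4 ≈ -5.5 - 5.099*I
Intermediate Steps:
S(w, A) = 2 (S(w, A) = 1 + 1 = 2)
O(R, K) = -3/2 + K
L(n) = sqrt(1/2 + n) (L(n) = sqrt(n + (-3/2 + 2)) = sqrt(n + 1/2) = sqrt(1/2 + n))
(Q(-1) + L(-7))**2 = (-1 + sqrt(2 + 4*(-7))/2)**2 = (-1 + sqrt(2 - 28)/2)**2 = (-1 + sqrt(-26)/2)**2 = (-1 + (I*sqrt(26))/2)**2 = (-1 + I*sqrt(26)/2)**2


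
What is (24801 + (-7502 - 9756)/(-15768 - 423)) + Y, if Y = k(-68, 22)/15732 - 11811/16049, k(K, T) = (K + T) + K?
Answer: 296451959321347/11953070514 ≈ 24801.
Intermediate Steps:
k(K, T) = T + 2*K
Y = -1645967/2214762 (Y = (22 + 2*(-68))/15732 - 11811/16049 = (22 - 136)*(1/15732) - 11811*1/16049 = -114*1/15732 - 11811/16049 = -1/138 - 11811/16049 = -1645967/2214762 ≈ -0.74318)
(24801 + (-7502 - 9756)/(-15768 - 423)) + Y = (24801 + (-7502 - 9756)/(-15768 - 423)) - 1645967/2214762 = (24801 - 17258/(-16191)) - 1645967/2214762 = (24801 - 17258*(-1/16191)) - 1645967/2214762 = (24801 + 17258/16191) - 1645967/2214762 = 401570249/16191 - 1645967/2214762 = 296451959321347/11953070514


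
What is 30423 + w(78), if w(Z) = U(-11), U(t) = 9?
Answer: 30432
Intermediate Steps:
w(Z) = 9
30423 + w(78) = 30423 + 9 = 30432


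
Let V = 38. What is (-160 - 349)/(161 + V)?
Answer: -509/199 ≈ -2.5578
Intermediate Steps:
(-160 - 349)/(161 + V) = (-160 - 349)/(161 + 38) = -509/199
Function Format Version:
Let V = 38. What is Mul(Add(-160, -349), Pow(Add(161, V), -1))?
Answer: Rational(-509, 199) ≈ -2.5578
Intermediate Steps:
Mul(Add(-160, -349), Pow(Add(161, V), -1)) = Mul(Add(-160, -349), Pow(Add(161, 38), -1)) = Mul(-509, Pow(199, -1)) = Mul(-509, Rational(1, 199)) = Rational(-509, 199)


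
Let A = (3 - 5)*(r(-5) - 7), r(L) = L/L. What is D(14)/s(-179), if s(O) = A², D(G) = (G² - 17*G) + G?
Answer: -7/36 ≈ -0.19444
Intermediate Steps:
r(L) = 1
A = 12 (A = (3 - 5)*(1 - 7) = -2*(-6) = 12)
D(G) = G² - 16*G
s(O) = 144 (s(O) = 12² = 144)
D(14)/s(-179) = (14*(-16 + 14))/144 = (14*(-2))*(1/144) = -28*1/144 = -7/36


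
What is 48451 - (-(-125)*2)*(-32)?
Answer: 56451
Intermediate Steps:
48451 - (-(-125)*2)*(-32) = 48451 - (-25*(-10))*(-32) = 48451 - 250*(-32) = 48451 - 1*(-8000) = 48451 + 8000 = 56451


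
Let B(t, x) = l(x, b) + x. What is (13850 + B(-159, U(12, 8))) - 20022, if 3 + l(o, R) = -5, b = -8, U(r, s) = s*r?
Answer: -6084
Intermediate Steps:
U(r, s) = r*s
l(o, R) = -8 (l(o, R) = -3 - 5 = -8)
B(t, x) = -8 + x
(13850 + B(-159, U(12, 8))) - 20022 = (13850 + (-8 + 12*8)) - 20022 = (13850 + (-8 + 96)) - 20022 = (13850 + 88) - 20022 = 13938 - 20022 = -6084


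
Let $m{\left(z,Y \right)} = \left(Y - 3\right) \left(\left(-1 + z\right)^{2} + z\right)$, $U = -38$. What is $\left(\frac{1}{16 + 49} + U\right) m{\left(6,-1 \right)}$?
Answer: $\frac{306156}{65} \approx 4710.1$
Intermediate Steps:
$m{\left(z,Y \right)} = \left(-3 + Y\right) \left(z + \left(-1 + z\right)^{2}\right)$
$\left(\frac{1}{16 + 49} + U\right) m{\left(6,-1 \right)} = \left(\frac{1}{16 + 49} - 38\right) \left(\left(-3\right) 6 - 3 \left(-1 + 6\right)^{2} - 6 - \left(-1 + 6\right)^{2}\right) = \left(\frac{1}{65} - 38\right) \left(-18 - 3 \cdot 5^{2} - 6 - 5^{2}\right) = \left(\frac{1}{65} - 38\right) \left(-18 - 75 - 6 - 25\right) = - \frac{2469 \left(-18 - 75 - 6 - 25\right)}{65} = \left(- \frac{2469}{65}\right) \left(-124\right) = \frac{306156}{65}$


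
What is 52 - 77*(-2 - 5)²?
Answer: -3721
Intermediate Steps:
52 - 77*(-2 - 5)² = 52 - 77*(-7)² = 52 - 77*49 = 52 - 3773 = -3721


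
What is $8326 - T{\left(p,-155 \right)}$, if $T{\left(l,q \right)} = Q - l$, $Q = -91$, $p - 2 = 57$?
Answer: $8476$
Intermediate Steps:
$p = 59$ ($p = 2 + 57 = 59$)
$T{\left(l,q \right)} = -91 - l$
$8326 - T{\left(p,-155 \right)} = 8326 - \left(-91 - 59\right) = 8326 - -150 = 8326 + 150 = 8476$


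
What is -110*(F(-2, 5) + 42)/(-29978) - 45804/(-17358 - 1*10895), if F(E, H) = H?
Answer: 759590161/423484217 ≈ 1.7937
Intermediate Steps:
-110*(F(-2, 5) + 42)/(-29978) - 45804/(-17358 - 1*10895) = -110*(5 + 42)/(-29978) - 45804/(-17358 - 1*10895) = -110*47*(-1/29978) - 45804/(-17358 - 10895) = -5170*(-1/29978) - 45804/(-28253) = 2585/14989 - 45804*(-1/28253) = 2585/14989 + 45804/28253 = 759590161/423484217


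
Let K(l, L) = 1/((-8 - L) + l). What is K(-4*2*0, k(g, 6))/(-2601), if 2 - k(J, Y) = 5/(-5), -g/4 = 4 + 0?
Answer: 1/28611 ≈ 3.4952e-5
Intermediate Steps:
g = -16 (g = -4*(4 + 0) = -4*4 = -16)
k(J, Y) = 3 (k(J, Y) = 2 - 5/(-5) = 2 - 5*(-1)/5 = 2 - 1*(-1) = 2 + 1 = 3)
K(l, L) = 1/(-8 + l - L)
K(-4*2*0, k(g, 6))/(-2601) = 1/(-8 - 4*2*0 - 1*3*(-2601)) = -1/2601/(-8 - 8*0 - 3) = -1/2601/(-8 - 1*0 - 3) = -1/2601/(-8 + 0 - 3) = -1/2601/(-11) = -1/11*(-1/2601) = 1/28611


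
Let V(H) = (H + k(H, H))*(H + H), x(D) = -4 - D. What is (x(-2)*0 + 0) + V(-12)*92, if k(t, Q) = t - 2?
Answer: 57408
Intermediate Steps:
k(t, Q) = -2 + t
V(H) = 2*H*(-2 + 2*H) (V(H) = (H + (-2 + H))*(H + H) = (-2 + 2*H)*(2*H) = 2*H*(-2 + 2*H))
(x(-2)*0 + 0) + V(-12)*92 = ((-4 - 1*(-2))*0 + 0) + (4*(-12)*(-1 - 12))*92 = ((-4 + 2)*0 + 0) + (4*(-12)*(-13))*92 = (-2*0 + 0) + 624*92 = (0 + 0) + 57408 = 0 + 57408 = 57408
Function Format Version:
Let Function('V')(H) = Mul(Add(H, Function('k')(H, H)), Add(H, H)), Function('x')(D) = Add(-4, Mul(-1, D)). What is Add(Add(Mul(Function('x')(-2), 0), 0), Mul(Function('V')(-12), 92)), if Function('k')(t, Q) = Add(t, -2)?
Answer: 57408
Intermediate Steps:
Function('k')(t, Q) = Add(-2, t)
Function('V')(H) = Mul(2, H, Add(-2, Mul(2, H))) (Function('V')(H) = Mul(Add(H, Add(-2, H)), Add(H, H)) = Mul(Add(-2, Mul(2, H)), Mul(2, H)) = Mul(2, H, Add(-2, Mul(2, H))))
Add(Add(Mul(Function('x')(-2), 0), 0), Mul(Function('V')(-12), 92)) = Add(Add(Mul(Add(-4, Mul(-1, -2)), 0), 0), Mul(Mul(4, -12, Add(-1, -12)), 92)) = Add(Add(Mul(Add(-4, 2), 0), 0), Mul(Mul(4, -12, -13), 92)) = Add(Add(Mul(-2, 0), 0), Mul(624, 92)) = Add(Add(0, 0), 57408) = Add(0, 57408) = 57408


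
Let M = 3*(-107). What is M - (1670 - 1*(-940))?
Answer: -2931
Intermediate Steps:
M = -321
M - (1670 - 1*(-940)) = -321 - (1670 - 1*(-940)) = -321 - (1670 + 940) = -321 - 1*2610 = -321 - 2610 = -2931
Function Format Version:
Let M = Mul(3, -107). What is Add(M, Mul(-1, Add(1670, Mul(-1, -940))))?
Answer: -2931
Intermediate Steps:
M = -321
Add(M, Mul(-1, Add(1670, Mul(-1, -940)))) = Add(-321, Mul(-1, Add(1670, Mul(-1, -940)))) = Add(-321, Mul(-1, Add(1670, 940))) = Add(-321, Mul(-1, 2610)) = Add(-321, -2610) = -2931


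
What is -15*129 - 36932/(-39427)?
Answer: -76254313/39427 ≈ -1934.1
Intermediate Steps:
-15*129 - 36932/(-39427) = -1935 - 36932*(-1/39427) = -1935 + 36932/39427 = -76254313/39427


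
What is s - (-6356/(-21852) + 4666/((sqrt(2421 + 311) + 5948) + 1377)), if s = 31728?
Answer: 9299387406155825/293105754459 + 9332*sqrt(683)/53652893 ≈ 31727.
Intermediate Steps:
s - (-6356/(-21852) + 4666/((sqrt(2421 + 311) + 5948) + 1377)) = 31728 - (-6356/(-21852) + 4666/((sqrt(2421 + 311) + 5948) + 1377)) = 31728 - (-6356*(-1/21852) + 4666/((sqrt(2732) + 5948) + 1377)) = 31728 - (1589/5463 + 4666/((2*sqrt(683) + 5948) + 1377)) = 31728 - (1589/5463 + 4666/((5948 + 2*sqrt(683)) + 1377)) = 31728 - (1589/5463 + 4666/(7325 + 2*sqrt(683))) = 31728 + (-1589/5463 - 4666/(7325 + 2*sqrt(683))) = 173328475/5463 - 4666/(7325 + 2*sqrt(683))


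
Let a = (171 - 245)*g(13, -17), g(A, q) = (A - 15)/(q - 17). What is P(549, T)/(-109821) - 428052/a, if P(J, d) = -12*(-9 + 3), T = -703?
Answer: 133192445406/1354459 ≈ 98336.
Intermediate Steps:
P(J, d) = 72 (P(J, d) = -12*(-6) = 72)
g(A, q) = (-15 + A)/(-17 + q)
a = -74/17 (a = (171 - 245)*((-15 + 13)/(-17 - 17)) = -74*(-2)/(-34) = -(-37)*(-2)/17 = -74*1/17 = -74/17 ≈ -4.3529)
P(549, T)/(-109821) - 428052/a = 72/(-109821) - 428052/(-74/17) = 72*(-1/109821) - 428052*(-17/74) = -24/36607 + 3638442/37 = 133192445406/1354459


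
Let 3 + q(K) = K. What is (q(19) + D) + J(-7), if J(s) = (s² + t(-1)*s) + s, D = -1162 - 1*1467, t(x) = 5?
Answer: -2606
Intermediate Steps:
q(K) = -3 + K
D = -2629 (D = -1162 - 1467 = -2629)
J(s) = s² + 6*s (J(s) = (s² + 5*s) + s = s² + 6*s)
(q(19) + D) + J(-7) = ((-3 + 19) - 2629) - 7*(6 - 7) = (16 - 2629) - 7*(-1) = -2613 + 7 = -2606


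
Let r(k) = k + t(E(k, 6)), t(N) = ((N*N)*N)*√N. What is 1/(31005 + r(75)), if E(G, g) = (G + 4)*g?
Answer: -1295/223994394374309976 + 1479117*√474/74664798124769992 ≈ 4.3129e-10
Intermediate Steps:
E(G, g) = g*(4 + G) (E(G, g) = (4 + G)*g = g*(4 + G))
t(N) = N^(7/2) (t(N) = (N²*N)*√N = N³*√N = N^(7/2))
r(k) = k + (24 + 6*k)^(7/2) (r(k) = k + (6*(4 + k))^(7/2) = k + (24 + 6*k)^(7/2))
1/(31005 + r(75)) = 1/(31005 + (75 + 216*√6*(4 + 75)^(7/2))) = 1/(31005 + (75 + 216*√6*79^(7/2))) = 1/(31005 + (75 + 216*√6*(493039*√79))) = 1/(31005 + (75 + 106496424*√474)) = 1/(31080 + 106496424*√474)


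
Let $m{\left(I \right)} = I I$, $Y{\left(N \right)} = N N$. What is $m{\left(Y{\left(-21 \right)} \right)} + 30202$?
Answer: $224683$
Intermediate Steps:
$Y{\left(N \right)} = N^{2}$
$m{\left(I \right)} = I^{2}$
$m{\left(Y{\left(-21 \right)} \right)} + 30202 = \left(\left(-21\right)^{2}\right)^{2} + 30202 = 441^{2} + 30202 = 194481 + 30202 = 224683$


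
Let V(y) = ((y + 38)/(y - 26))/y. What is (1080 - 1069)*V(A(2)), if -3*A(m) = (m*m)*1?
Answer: 1815/164 ≈ 11.067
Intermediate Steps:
A(m) = -m²/3 (A(m) = -m*m/3 = -m²/3)
V(y) = (38 + y)/(y*(-26 + y)) (V(y) = ((38 + y)/(-26 + y))/y = (38 + y)/(y*(-26 + y)))
(1080 - 1069)*V(A(2)) = (1080 - 1069)*((38 - ⅓*2²)/(((-⅓*2²))*(-26 - ⅓*2²))) = 11*((38 - ⅓*4)/(((-⅓*4))*(-26 - ⅓*4))) = 11*((38 - 4/3)/((-4/3)*(-26 - 4/3))) = 11*(-¾*110/3/(-82/3)) = 11*(-¾*(-3/82)*110/3) = 11*(165/164) = 1815/164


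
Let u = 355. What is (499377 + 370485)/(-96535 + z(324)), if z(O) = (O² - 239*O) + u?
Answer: -144977/11440 ≈ -12.673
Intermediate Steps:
z(O) = 355 + O² - 239*O (z(O) = (O² - 239*O) + 355 = 355 + O² - 239*O)
(499377 + 370485)/(-96535 + z(324)) = (499377 + 370485)/(-96535 + (355 + 324² - 239*324)) = 869862/(-96535 + (355 + 104976 - 77436)) = 869862/(-96535 + 27895) = 869862/(-68640) = 869862*(-1/68640) = -144977/11440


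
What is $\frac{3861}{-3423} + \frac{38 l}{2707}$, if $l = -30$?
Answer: $- \frac{4784649}{3088687} \approx -1.5491$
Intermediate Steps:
$\frac{3861}{-3423} + \frac{38 l}{2707} = \frac{3861}{-3423} + \frac{38 \left(-30\right)}{2707} = 3861 \left(- \frac{1}{3423}\right) - \frac{1140}{2707} = - \frac{1287}{1141} - \frac{1140}{2707} = - \frac{4784649}{3088687}$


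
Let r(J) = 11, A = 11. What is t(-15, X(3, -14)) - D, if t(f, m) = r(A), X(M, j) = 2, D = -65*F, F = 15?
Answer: 986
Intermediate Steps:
D = -975 (D = -65*15 = -975)
t(f, m) = 11
t(-15, X(3, -14)) - D = 11 - 1*(-975) = 11 + 975 = 986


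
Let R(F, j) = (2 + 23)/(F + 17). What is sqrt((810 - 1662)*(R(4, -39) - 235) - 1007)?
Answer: sqrt(9711737)/7 ≈ 445.20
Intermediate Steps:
R(F, j) = 25/(17 + F)
sqrt((810 - 1662)*(R(4, -39) - 235) - 1007) = sqrt((810 - 1662)*(25/(17 + 4) - 235) - 1007) = sqrt(-852*(25/21 - 235) - 1007) = sqrt(-852*(-4910/21) - 1007) = sqrt(1394440/7 - 1007) = sqrt(1387391/7) = sqrt(9711737)/7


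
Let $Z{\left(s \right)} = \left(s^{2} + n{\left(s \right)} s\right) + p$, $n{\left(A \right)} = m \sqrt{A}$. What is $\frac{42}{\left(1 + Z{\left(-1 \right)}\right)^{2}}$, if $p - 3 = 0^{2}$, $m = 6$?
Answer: $- \frac{462}{3721} + \frac{2520 i}{3721} \approx -0.12416 + 0.67724 i$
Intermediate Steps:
$n{\left(A \right)} = 6 \sqrt{A}$
$p = 3$ ($p = 3 + 0^{2} = 3 + 0 = 3$)
$Z{\left(s \right)} = 3 + s^{2} + 6 s^{\frac{3}{2}}$ ($Z{\left(s \right)} = \left(s^{2} + 6 \sqrt{s} s\right) + 3 = \left(s^{2} + 6 s^{\frac{3}{2}}\right) + 3 = 3 + s^{2} + 6 s^{\frac{3}{2}}$)
$\frac{42}{\left(1 + Z{\left(-1 \right)}\right)^{2}} = \frac{42}{\left(1 + \left(3 + \left(-1\right)^{2} + 6 \left(-1\right)^{\frac{3}{2}}\right)\right)^{2}} = \frac{42}{\left(1 + \left(3 + 1 + 6 \left(- i\right)\right)\right)^{2}} = \frac{42}{\left(1 + \left(3 + 1 - 6 i\right)\right)^{2}} = \frac{42}{\left(1 + \left(4 - 6 i\right)\right)^{2}} = \frac{42}{\left(5 - 6 i\right)^{2}}$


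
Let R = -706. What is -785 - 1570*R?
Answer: 1107635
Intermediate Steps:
-785 - 1570*R = -785 - 1570*(-706) = -785 + 1108420 = 1107635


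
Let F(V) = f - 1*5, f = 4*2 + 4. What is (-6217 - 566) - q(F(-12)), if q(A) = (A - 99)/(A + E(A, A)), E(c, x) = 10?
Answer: -115219/17 ≈ -6777.6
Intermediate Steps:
f = 12 (f = 8 + 4 = 12)
F(V) = 7 (F(V) = 12 - 1*5 = 12 - 5 = 7)
q(A) = (-99 + A)/(10 + A) (q(A) = (A - 99)/(A + 10) = (-99 + A)/(10 + A))
(-6217 - 566) - q(F(-12)) = (-6217 - 566) - (-99 + 7)/(10 + 7) = -6783 - (-92)/17 = -6783 - 1*(-92/17) = -6783 + 92/17 = -115219/17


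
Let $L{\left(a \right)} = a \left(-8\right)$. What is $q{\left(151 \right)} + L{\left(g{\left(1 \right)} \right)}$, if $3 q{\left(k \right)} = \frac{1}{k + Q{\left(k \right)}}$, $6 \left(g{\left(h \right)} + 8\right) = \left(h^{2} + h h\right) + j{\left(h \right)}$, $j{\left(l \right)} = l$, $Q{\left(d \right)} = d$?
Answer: $\frac{54361}{906} \approx 60.001$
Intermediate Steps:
$g{\left(h \right)} = -8 + \frac{h^{2}}{3} + \frac{h}{6}$ ($g{\left(h \right)} = -8 + \frac{\left(h^{2} + h h\right) + h}{6} = -8 + \frac{\left(h^{2} + h^{2}\right) + h}{6} = -8 + \frac{2 h^{2} + h}{6} = -8 + \frac{h + 2 h^{2}}{6} = -8 + \left(\frac{h^{2}}{3} + \frac{h}{6}\right) = -8 + \frac{h^{2}}{3} + \frac{h}{6}$)
$L{\left(a \right)} = - 8 a$
$q{\left(k \right)} = \frac{1}{6 k}$ ($q{\left(k \right)} = \frac{1}{3 \left(k + k\right)} = \frac{1}{3 \cdot 2 k} = \frac{\frac{1}{2} \frac{1}{k}}{3} = \frac{1}{6 k}$)
$q{\left(151 \right)} + L{\left(g{\left(1 \right)} \right)} = \frac{1}{6 \cdot 151} - 8 \left(-8 + \frac{1^{2}}{3} + \frac{1}{6} \cdot 1\right) = \frac{1}{6} \cdot \frac{1}{151} - 8 \left(-8 + \frac{1}{3} \cdot 1 + \frac{1}{6}\right) = \frac{1}{906} - 8 \left(-8 + \frac{1}{3} + \frac{1}{6}\right) = \frac{1}{906} - -60 = \frac{1}{906} + 60 = \frac{54361}{906}$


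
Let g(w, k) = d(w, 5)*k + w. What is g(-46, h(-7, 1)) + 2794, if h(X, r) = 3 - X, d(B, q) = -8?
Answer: 2668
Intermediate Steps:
g(w, k) = w - 8*k (g(w, k) = -8*k + w = w - 8*k)
g(-46, h(-7, 1)) + 2794 = (-46 - 8*(3 - 1*(-7))) + 2794 = (-46 - 8*(3 + 7)) + 2794 = (-46 - 8*10) + 2794 = (-46 - 80) + 2794 = -126 + 2794 = 2668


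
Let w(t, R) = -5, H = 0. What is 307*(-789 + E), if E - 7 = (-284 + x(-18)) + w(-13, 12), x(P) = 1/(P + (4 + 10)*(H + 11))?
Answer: -44716085/136 ≈ -3.2879e+5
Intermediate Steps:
x(P) = 1/(154 + P) (x(P) = 1/(P + (4 + 10)*(0 + 11)) = 1/(P + 14*11) = 1/(P + 154) = 1/(154 + P))
E = -38351/136 (E = 7 + ((-284 + 1/(154 - 18)) - 5) = 7 + ((-284 + 1/136) - 5) = 7 + (-38623/136 - 5) = 7 - 39303/136 = -38351/136 ≈ -281.99)
307*(-789 + E) = 307*(-789 - 38351/136) = 307*(-145655/136) = -44716085/136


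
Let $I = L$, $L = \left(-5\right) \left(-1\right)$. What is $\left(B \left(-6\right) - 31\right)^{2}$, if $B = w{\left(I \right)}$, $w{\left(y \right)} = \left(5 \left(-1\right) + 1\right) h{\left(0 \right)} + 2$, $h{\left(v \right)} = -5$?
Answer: $26569$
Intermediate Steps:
$L = 5$
$I = 5$
$w{\left(y \right)} = 22$ ($w{\left(y \right)} = \left(5 \left(-1\right) + 1\right) \left(-5\right) + 2 = \left(-5 + 1\right) \left(-5\right) + 2 = \left(-4\right) \left(-5\right) + 2 = 20 + 2 = 22$)
$B = 22$
$\left(B \left(-6\right) - 31\right)^{2} = \left(22 \left(-6\right) - 31\right)^{2} = \left(-132 - 31\right)^{2} = \left(-163\right)^{2} = 26569$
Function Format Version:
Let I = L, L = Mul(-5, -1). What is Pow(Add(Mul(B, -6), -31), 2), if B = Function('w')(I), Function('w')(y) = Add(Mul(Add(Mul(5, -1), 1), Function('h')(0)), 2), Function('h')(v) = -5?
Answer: 26569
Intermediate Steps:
L = 5
I = 5
Function('w')(y) = 22 (Function('w')(y) = Add(Mul(Add(Mul(5, -1), 1), -5), 2) = Add(Mul(Add(-5, 1), -5), 2) = Add(Mul(-4, -5), 2) = Add(20, 2) = 22)
B = 22
Pow(Add(Mul(B, -6), -31), 2) = Pow(Add(Mul(22, -6), -31), 2) = Pow(Add(-132, -31), 2) = Pow(-163, 2) = 26569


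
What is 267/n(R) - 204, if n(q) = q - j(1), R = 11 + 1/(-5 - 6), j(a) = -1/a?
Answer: -23787/131 ≈ -181.58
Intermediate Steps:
R = 120/11 (R = 11 + 1/(-11) = 11 - 1/11 = 120/11 ≈ 10.909)
n(q) = 1 + q (n(q) = q - (-1)/1 = q - (-1) = q - 1*(-1) = q + 1 = 1 + q)
267/n(R) - 204 = 267/(1 + 120/11) - 204 = 267/(131/11) - 204 = 267*(11/131) - 204 = 2937/131 - 204 = -23787/131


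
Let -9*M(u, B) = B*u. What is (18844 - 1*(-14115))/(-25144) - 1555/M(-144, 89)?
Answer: -10754067/4475632 ≈ -2.4028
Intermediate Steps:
M(u, B) = -B*u/9
(18844 - 1*(-14115))/(-25144) - 1555/M(-144, 89) = (18844 - 1*(-14115))/(-25144) - 1555/((-1/9*89*(-144))) = (18844 + 14115)*(-1/25144) - 1555/1424 = 32959*(-1/25144) - 1555*1/1424 = -32959/25144 - 1555/1424 = -10754067/4475632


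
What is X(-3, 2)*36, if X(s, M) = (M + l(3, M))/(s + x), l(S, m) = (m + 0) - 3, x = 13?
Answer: 18/5 ≈ 3.6000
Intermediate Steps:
l(S, m) = -3 + m (l(S, m) = m - 3 = -3 + m)
X(s, M) = (-3 + 2*M)/(13 + s) (X(s, M) = (M + (-3 + M))/(s + 13) = (-3 + 2*M)/(13 + s))
X(-3, 2)*36 = ((-3 + 2*2)/(13 - 3))*36 = ((-3 + 4)/10)*36 = ((⅒)*1)*36 = (⅒)*36 = 18/5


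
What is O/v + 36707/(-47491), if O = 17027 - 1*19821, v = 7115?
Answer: -393860159/337898465 ≈ -1.1656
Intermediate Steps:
O = -2794 (O = 17027 - 19821 = -2794)
O/v + 36707/(-47491) = -2794/7115 + 36707/(-47491) = -2794*1/7115 + 36707*(-1/47491) = -2794/7115 - 36707/47491 = -393860159/337898465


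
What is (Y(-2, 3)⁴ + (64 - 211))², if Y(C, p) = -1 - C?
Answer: 21316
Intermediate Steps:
(Y(-2, 3)⁴ + (64 - 211))² = ((-1 - 1*(-2))⁴ + (64 - 211))² = ((-1 + 2)⁴ - 147)² = (1⁴ - 147)² = (1 - 147)² = (-146)² = 21316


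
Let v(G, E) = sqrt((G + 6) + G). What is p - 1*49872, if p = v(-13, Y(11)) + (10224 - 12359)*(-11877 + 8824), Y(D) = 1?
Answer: 6468283 + 2*I*sqrt(5) ≈ 6.4683e+6 + 4.4721*I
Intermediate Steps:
v(G, E) = sqrt(6 + 2*G) (v(G, E) = sqrt((6 + G) + G) = sqrt(6 + 2*G))
p = 6518155 + 2*I*sqrt(5) (p = sqrt(6 + 2*(-13)) + (10224 - 12359)*(-11877 + 8824) = sqrt(6 - 26) - 2135*(-3053) = sqrt(-20) + 6518155 = 2*I*sqrt(5) + 6518155 = 6518155 + 2*I*sqrt(5) ≈ 6.5182e+6 + 4.4721*I)
p - 1*49872 = (6518155 + 2*I*sqrt(5)) - 1*49872 = (6518155 + 2*I*sqrt(5)) - 49872 = 6468283 + 2*I*sqrt(5)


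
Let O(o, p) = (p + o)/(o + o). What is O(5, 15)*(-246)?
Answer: -492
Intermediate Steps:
O(o, p) = (o + p)/(2*o) (O(o, p) = (o + p)/((2*o)) = (o + p)*(1/(2*o)) = (o + p)/(2*o))
O(5, 15)*(-246) = ((½)*(5 + 15)/5)*(-246) = ((½)*(⅕)*20)*(-246) = 2*(-246) = -492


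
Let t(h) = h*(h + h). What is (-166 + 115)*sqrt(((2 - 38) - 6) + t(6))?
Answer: -51*sqrt(30) ≈ -279.34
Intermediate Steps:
t(h) = 2*h**2 (t(h) = h*(2*h) = 2*h**2)
(-166 + 115)*sqrt(((2 - 38) - 6) + t(6)) = (-166 + 115)*sqrt(((2 - 38) - 6) + 2*6**2) = -51*sqrt((-36 - 6) + 2*36) = -51*sqrt(-42 + 72) = -51*sqrt(30)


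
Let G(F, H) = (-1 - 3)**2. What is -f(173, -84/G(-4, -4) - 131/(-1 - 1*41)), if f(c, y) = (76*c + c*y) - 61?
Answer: -1068341/84 ≈ -12718.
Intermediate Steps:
G(F, H) = 16 (G(F, H) = (-4)**2 = 16)
f(c, y) = -61 + 76*c + c*y
-f(173, -84/G(-4, -4) - 131/(-1 - 1*41)) = -(-61 + 76*173 + 173*(-84/16 - 131/(-1 - 1*41))) = -(-61 + 13148 + 173*(-84*1/16 - 131/(-1 - 41))) = -(-61 + 13148 + 173*(-21/4 - 131/(-42))) = -(-61 + 13148 + 173*(-21/4 - 131*(-1/42))) = -(-61 + 13148 + 173*(-21/4 + 131/42)) = -(-61 + 13148 + 173*(-179/84)) = -(-61 + 13148 - 30967/84) = -1*1068341/84 = -1068341/84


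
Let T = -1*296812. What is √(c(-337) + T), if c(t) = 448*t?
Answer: 2*I*√111947 ≈ 669.17*I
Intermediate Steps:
T = -296812
√(c(-337) + T) = √(448*(-337) - 296812) = √(-150976 - 296812) = √(-447788) = 2*I*√111947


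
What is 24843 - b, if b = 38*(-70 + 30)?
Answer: 26363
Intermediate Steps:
b = -1520 (b = 38*(-40) = -1520)
24843 - b = 24843 - 1*(-1520) = 24843 + 1520 = 26363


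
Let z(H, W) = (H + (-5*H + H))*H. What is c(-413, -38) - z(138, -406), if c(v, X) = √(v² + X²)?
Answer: 57132 + √172013 ≈ 57547.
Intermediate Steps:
z(H, W) = -3*H² (z(H, W) = (H - 4*H)*H = (-3*H)*H = -3*H²)
c(v, X) = √(X² + v²)
c(-413, -38) - z(138, -406) = √((-38)² + (-413)²) - (-3)*138² = √(1444 + 170569) - (-3)*19044 = √172013 - 1*(-57132) = √172013 + 57132 = 57132 + √172013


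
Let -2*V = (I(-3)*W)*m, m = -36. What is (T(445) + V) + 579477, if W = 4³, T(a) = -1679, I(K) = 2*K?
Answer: 570886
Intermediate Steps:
W = 64
V = -6912 (V = -(2*(-3))*64*(-36)/2 = -(-6*64)*(-36)/2 = -(-192)*(-36) = -½*13824 = -6912)
(T(445) + V) + 579477 = (-1679 - 6912) + 579477 = -8591 + 579477 = 570886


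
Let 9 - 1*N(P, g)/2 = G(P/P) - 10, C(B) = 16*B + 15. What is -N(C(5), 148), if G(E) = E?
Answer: -36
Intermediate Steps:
C(B) = 15 + 16*B
N(P, g) = 36 (N(P, g) = 18 - 2*(P/P - 10) = 18 - 2*(1 - 10) = 18 - 2*(-9) = 18 + 18 = 36)
-N(C(5), 148) = -1*36 = -36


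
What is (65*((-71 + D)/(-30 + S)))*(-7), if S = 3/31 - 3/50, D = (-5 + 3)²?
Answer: -47251750/46443 ≈ -1017.4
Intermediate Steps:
D = 4 (D = (-2)² = 4)
S = 57/1550 (S = 3*(1/31) - 3*1/50 = 3/31 - 3/50 = 57/1550 ≈ 0.036774)
(65*((-71 + D)/(-30 + S)))*(-7) = (65*((-71 + 4)/(-30 + 57/1550)))*(-7) = (65*(-67/(-46443/1550)))*(-7) = (65*(-67*(-1550/46443)))*(-7) = (65*(103850/46443))*(-7) = (6750250/46443)*(-7) = -47251750/46443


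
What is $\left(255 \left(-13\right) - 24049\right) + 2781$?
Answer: $-24583$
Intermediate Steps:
$\left(255 \left(-13\right) - 24049\right) + 2781 = \left(-3315 - 24049\right) + 2781 = -27364 + 2781 = -24583$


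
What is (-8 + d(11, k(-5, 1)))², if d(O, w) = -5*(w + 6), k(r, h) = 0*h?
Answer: 1444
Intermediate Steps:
k(r, h) = 0
d(O, w) = -30 - 5*w (d(O, w) = -5*(6 + w) = -30 - 5*w)
(-8 + d(11, k(-5, 1)))² = (-8 + (-30 - 5*0))² = (-8 + (-30 + 0))² = (-8 - 30)² = (-38)² = 1444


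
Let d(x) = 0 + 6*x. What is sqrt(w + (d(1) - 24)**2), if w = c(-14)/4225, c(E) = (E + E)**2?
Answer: 2*sqrt(342421)/65 ≈ 18.005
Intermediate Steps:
c(E) = 4*E**2 (c(E) = (2*E)**2 = 4*E**2)
d(x) = 6*x
w = 784/4225 (w = (4*(-14)**2)/4225 = (4*196)*(1/4225) = 784*(1/4225) = 784/4225 ≈ 0.18556)
sqrt(w + (d(1) - 24)**2) = sqrt(784/4225 + (6*1 - 24)**2) = sqrt(784/4225 + (6 - 24)**2) = sqrt(784/4225 + (-18)**2) = sqrt(784/4225 + 324) = sqrt(1369684/4225) = 2*sqrt(342421)/65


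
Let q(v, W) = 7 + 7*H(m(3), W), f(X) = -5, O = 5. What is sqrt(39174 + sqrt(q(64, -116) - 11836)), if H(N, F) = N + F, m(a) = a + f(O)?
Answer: sqrt(39174 + I*sqrt(12655)) ≈ 197.92 + 0.2842*I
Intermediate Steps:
m(a) = -5 + a (m(a) = a - 5 = -5 + a)
H(N, F) = F + N
q(v, W) = -7 + 7*W (q(v, W) = 7 + 7*(W + (-5 + 3)) = 7 + 7*(W - 2) = 7 + 7*(-2 + W) = 7 + (-14 + 7*W) = -7 + 7*W)
sqrt(39174 + sqrt(q(64, -116) - 11836)) = sqrt(39174 + sqrt((-7 + 7*(-116)) - 11836)) = sqrt(39174 + sqrt((-7 - 812) - 11836)) = sqrt(39174 + sqrt(-819 - 11836)) = sqrt(39174 + sqrt(-12655)) = sqrt(39174 + I*sqrt(12655))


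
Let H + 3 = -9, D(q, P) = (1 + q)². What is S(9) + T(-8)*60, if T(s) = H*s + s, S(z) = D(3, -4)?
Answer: 5296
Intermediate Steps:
S(z) = 16 (S(z) = (1 + 3)² = 4² = 16)
H = -12 (H = -3 - 9 = -12)
T(s) = -11*s (T(s) = -12*s + s = -11*s)
S(9) + T(-8)*60 = 16 - 11*(-8)*60 = 16 + 88*60 = 16 + 5280 = 5296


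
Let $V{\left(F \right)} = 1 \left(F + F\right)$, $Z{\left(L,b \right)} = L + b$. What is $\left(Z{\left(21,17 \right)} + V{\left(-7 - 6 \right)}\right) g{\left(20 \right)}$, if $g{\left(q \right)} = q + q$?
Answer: $480$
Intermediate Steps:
$V{\left(F \right)} = 2 F$ ($V{\left(F \right)} = 1 \cdot 2 F = 2 F$)
$g{\left(q \right)} = 2 q$
$\left(Z{\left(21,17 \right)} + V{\left(-7 - 6 \right)}\right) g{\left(20 \right)} = \left(\left(21 + 17\right) + 2 \left(-7 - 6\right)\right) 2 \cdot 20 = \left(38 + 2 \left(-7 - 6\right)\right) 40 = \left(38 + 2 \left(-13\right)\right) 40 = \left(38 - 26\right) 40 = 12 \cdot 40 = 480$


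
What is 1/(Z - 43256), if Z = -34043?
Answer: -1/77299 ≈ -1.2937e-5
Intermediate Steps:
1/(Z - 43256) = 1/(-34043 - 43256) = 1/(-77299) = -1/77299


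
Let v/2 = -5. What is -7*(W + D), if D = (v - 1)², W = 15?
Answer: -952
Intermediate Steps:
v = -10 (v = 2*(-5) = -10)
D = 121 (D = (-10 - 1)² = (-11)² = 121)
-7*(W + D) = -7*(15 + 121) = -7*136 = -952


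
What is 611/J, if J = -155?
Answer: -611/155 ≈ -3.9419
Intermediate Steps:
611/J = 611/(-155) = 611*(-1/155) = -611/155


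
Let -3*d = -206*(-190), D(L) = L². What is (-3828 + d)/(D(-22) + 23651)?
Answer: -50624/72405 ≈ -0.69918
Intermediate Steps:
d = -39140/3 (d = -(-206)*(-190)/3 = -⅓*39140 = -39140/3 ≈ -13047.)
(-3828 + d)/(D(-22) + 23651) = (-3828 - 39140/3)/((-22)² + 23651) = -50624/(3*(484 + 23651)) = -50624/3/24135 = -50624/3*1/24135 = -50624/72405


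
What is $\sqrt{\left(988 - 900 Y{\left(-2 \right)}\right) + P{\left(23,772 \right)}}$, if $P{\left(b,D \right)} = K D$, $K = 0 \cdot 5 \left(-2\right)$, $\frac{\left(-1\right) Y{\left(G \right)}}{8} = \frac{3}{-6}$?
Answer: $2 i \sqrt{653} \approx 51.108 i$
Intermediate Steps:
$Y{\left(G \right)} = 4$ ($Y{\left(G \right)} = - 8 \frac{3}{-6} = - 8 \cdot 3 \left(- \frac{1}{6}\right) = \left(-8\right) \left(- \frac{1}{2}\right) = 4$)
$K = 0$ ($K = 0 \left(-2\right) = 0$)
$P{\left(b,D \right)} = 0$ ($P{\left(b,D \right)} = 0 D = 0$)
$\sqrt{\left(988 - 900 Y{\left(-2 \right)}\right) + P{\left(23,772 \right)}} = \sqrt{\left(988 - 3600\right) + 0} = \sqrt{-2612 + 0} = \sqrt{-2612} = 2 i \sqrt{653}$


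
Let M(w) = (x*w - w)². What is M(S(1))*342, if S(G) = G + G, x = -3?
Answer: 21888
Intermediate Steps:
S(G) = 2*G
M(w) = 16*w² (M(w) = (-3*w - w)² = (-4*w)² = 16*w²)
M(S(1))*342 = (16*(2*1)²)*342 = (16*2²)*342 = (16*4)*342 = 64*342 = 21888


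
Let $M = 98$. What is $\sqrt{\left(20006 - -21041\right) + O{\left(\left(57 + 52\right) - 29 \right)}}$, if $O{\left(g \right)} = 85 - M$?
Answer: $\sqrt{41034} \approx 202.57$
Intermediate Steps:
$O{\left(g \right)} = -13$ ($O{\left(g \right)} = 85 - 98 = -13$)
$\sqrt{\left(20006 - -21041\right) + O{\left(\left(57 + 52\right) - 29 \right)}} = \sqrt{\left(20006 - -21041\right) - 13} = \sqrt{\left(20006 + 21041\right) - 13} = \sqrt{41047 - 13} = \sqrt{41034}$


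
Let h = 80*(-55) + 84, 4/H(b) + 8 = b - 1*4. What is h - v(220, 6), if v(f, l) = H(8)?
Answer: -4315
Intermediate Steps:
H(b) = 4/(-12 + b) (H(b) = 4/(-8 + (b - 1*4)) = 4/(-8 + (b - 4)) = 4/(-8 + (-4 + b)) = 4/(-12 + b))
v(f, l) = -1 (v(f, l) = 4/(-12 + 8) = 4/(-4) = 4*(-1/4) = -1)
h = -4316 (h = -4400 + 84 = -4316)
h - v(220, 6) = -4316 - 1*(-1) = -4316 + 1 = -4315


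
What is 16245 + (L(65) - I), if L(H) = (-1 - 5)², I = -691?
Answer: 16972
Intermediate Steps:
L(H) = 36 (L(H) = (-6)² = 36)
16245 + (L(65) - I) = 16245 + (36 - 1*(-691)) = 16245 + (36 + 691) = 16245 + 727 = 16972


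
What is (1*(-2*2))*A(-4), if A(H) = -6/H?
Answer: -6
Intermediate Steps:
(1*(-2*2))*A(-4) = (1*(-2*2))*(-6/(-4)) = (1*(-4))*(-6*(-1/4)) = -4*3/2 = -6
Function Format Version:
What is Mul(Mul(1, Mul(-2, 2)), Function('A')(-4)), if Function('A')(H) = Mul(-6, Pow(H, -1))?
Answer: -6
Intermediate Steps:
Mul(Mul(1, Mul(-2, 2)), Function('A')(-4)) = Mul(Mul(1, Mul(-2, 2)), Mul(-6, Pow(-4, -1))) = Mul(Mul(1, -4), Mul(-6, Rational(-1, 4))) = Mul(-4, Rational(3, 2)) = -6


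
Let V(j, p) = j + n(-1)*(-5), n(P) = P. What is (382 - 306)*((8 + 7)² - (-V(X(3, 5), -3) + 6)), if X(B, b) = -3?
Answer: 16796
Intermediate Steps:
V(j, p) = 5 + j (V(j, p) = j - 1*(-5) = j + 5 = 5 + j)
(382 - 306)*((8 + 7)² - (-V(X(3, 5), -3) + 6)) = (382 - 306)*((8 + 7)² - (-(5 - 3) + 6)) = 76*(15² - (-1*2 + 6)) = 76*(225 - (-2 + 6)) = 76*(225 - 1*4) = 76*(225 - 4) = 76*221 = 16796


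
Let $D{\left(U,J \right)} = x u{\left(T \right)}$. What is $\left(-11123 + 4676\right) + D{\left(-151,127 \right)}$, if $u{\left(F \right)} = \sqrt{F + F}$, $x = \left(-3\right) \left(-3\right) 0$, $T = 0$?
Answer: $-6447$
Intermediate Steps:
$x = 0$ ($x = 9 \cdot 0 = 0$)
$u{\left(F \right)} = \sqrt{2} \sqrt{F}$ ($u{\left(F \right)} = \sqrt{2 F} = \sqrt{2} \sqrt{F}$)
$D{\left(U,J \right)} = 0$ ($D{\left(U,J \right)} = 0 \sqrt{2} \sqrt{0} = 0 \sqrt{2} \cdot 0 = 0 \cdot 0 = 0$)
$\left(-11123 + 4676\right) + D{\left(-151,127 \right)} = \left(-11123 + 4676\right) + 0 = -6447 + 0 = -6447$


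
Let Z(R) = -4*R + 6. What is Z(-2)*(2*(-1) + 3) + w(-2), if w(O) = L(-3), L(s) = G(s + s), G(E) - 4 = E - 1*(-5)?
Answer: 17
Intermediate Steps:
G(E) = 9 + E (G(E) = 4 + (E - 1*(-5)) = 4 + (E + 5) = 4 + (5 + E) = 9 + E)
L(s) = 9 + 2*s (L(s) = 9 + (s + s) = 9 + 2*s)
Z(R) = 6 - 4*R
w(O) = 3 (w(O) = 9 + 2*(-3) = 9 - 6 = 3)
Z(-2)*(2*(-1) + 3) + w(-2) = (6 - 4*(-2))*(2*(-1) + 3) + 3 = (6 + 8)*(-2 + 3) + 3 = 14*1 + 3 = 14 + 3 = 17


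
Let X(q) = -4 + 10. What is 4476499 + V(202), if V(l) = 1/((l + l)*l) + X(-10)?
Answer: 365318620041/81608 ≈ 4.4765e+6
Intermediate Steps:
X(q) = 6
V(l) = 6 + 1/(2*l²) (V(l) = 1/((l + l)*l) + 6 = 1/(((2*l))*l) + 6 = (1/(2*l))/l + 6 = 1/(2*l²) + 6 = 6 + 1/(2*l²))
4476499 + V(202) = 4476499 + (6 + (½)/202²) = 4476499 + (6 + (½)*(1/40804)) = 4476499 + (6 + 1/81608) = 4476499 + 489649/81608 = 365318620041/81608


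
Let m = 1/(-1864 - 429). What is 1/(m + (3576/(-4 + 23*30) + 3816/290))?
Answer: 114042355/2095073537 ≈ 0.054434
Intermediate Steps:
m = -1/2293 (m = 1/(-2293) = -1/2293 ≈ -0.00043611)
1/(m + (3576/(-4 + 23*30) + 3816/290)) = 1/(-1/2293 + (3576/(-4 + 23*30) + 3816/290)) = 1/(-1/2293 + (3576/(-4 + 690) + 3816*(1/290))) = 1/(-1/2293 + (3576/686 + 1908/145)) = 1/(-1/2293 + (3576*(1/686) + 1908/145)) = 1/(-1/2293 + (1788/343 + 1908/145)) = 1/(-1/2293 + 913704/49735) = 1/(2095073537/114042355) = 114042355/2095073537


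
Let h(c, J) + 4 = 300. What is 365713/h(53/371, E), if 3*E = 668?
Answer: 365713/296 ≈ 1235.5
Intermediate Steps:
E = 668/3 (E = (⅓)*668 = 668/3 ≈ 222.67)
h(c, J) = 296 (h(c, J) = -4 + 300 = 296)
365713/h(53/371, E) = 365713/296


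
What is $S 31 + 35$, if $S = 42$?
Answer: $1337$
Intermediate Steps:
$S 31 + 35 = 42 \cdot 31 + 35 = 1302 + 35 = 1337$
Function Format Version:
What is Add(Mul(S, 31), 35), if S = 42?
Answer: 1337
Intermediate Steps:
Add(Mul(S, 31), 35) = Add(Mul(42, 31), 35) = Add(1302, 35) = 1337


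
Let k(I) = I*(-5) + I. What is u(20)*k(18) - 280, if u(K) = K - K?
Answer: -280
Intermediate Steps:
u(K) = 0
k(I) = -4*I (k(I) = -5*I + I = -4*I)
u(20)*k(18) - 280 = 0*(-4*18) - 280 = 0*(-72) - 280 = 0 - 280 = -280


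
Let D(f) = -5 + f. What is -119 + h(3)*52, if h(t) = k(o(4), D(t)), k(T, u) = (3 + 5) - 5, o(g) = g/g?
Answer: 37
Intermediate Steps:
o(g) = 1
k(T, u) = 3 (k(T, u) = 8 - 5 = 3)
h(t) = 3
-119 + h(3)*52 = -119 + 3*52 = -119 + 156 = 37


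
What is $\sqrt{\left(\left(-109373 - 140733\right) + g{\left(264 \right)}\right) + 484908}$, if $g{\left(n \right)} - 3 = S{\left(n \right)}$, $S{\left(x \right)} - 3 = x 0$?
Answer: $14 \sqrt{1198} \approx 484.57$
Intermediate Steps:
$S{\left(x \right)} = 3$ ($S{\left(x \right)} = 3 + x 0 = 3 + 0 = 3$)
$g{\left(n \right)} = 6$ ($g{\left(n \right)} = 3 + 3 = 6$)
$\sqrt{\left(\left(-109373 - 140733\right) + g{\left(264 \right)}\right) + 484908} = \sqrt{\left(\left(-109373 - 140733\right) + 6\right) + 484908} = \sqrt{\left(-250106 + 6\right) + 484908} = \sqrt{-250100 + 484908} = \sqrt{234808} = 14 \sqrt{1198}$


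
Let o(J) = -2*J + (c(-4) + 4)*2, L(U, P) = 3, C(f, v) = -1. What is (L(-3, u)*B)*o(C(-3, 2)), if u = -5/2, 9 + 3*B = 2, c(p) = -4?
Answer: -14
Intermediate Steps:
B = -7/3 (B = -3 + (⅓)*2 = -3 + ⅔ = -7/3 ≈ -2.3333)
u = -5/2 (u = -5*½ = -5/2 ≈ -2.5000)
o(J) = -2*J (o(J) = -2*J + (-4 + 4)*2 = -2*J + 0*2 = -2*J + 0 = -2*J)
(L(-3, u)*B)*o(C(-3, 2)) = (3*(-7/3))*(-2*(-1)) = -7*2 = -14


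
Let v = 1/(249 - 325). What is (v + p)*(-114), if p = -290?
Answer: 66123/2 ≈ 33062.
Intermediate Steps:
v = -1/76 (v = 1/(-76) = -1/76 ≈ -0.013158)
(v + p)*(-114) = (-1/76 - 290)*(-114) = -22041/76*(-114) = 66123/2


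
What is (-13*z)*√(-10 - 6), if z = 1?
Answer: -52*I ≈ -52.0*I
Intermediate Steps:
(-13*z)*√(-10 - 6) = (-13*1)*√(-10 - 6) = -52*I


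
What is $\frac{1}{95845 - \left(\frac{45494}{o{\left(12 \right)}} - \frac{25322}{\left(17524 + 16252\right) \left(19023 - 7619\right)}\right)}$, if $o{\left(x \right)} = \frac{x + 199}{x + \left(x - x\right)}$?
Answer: $\frac{40636648672}{3789678910581455} \approx 1.0723 \cdot 10^{-5}$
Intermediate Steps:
$o{\left(x \right)} = \frac{199 + x}{x}$ ($o{\left(x \right)} = \frac{199 + x}{x + 0} = \frac{199 + x}{x}$)
$\frac{1}{95845 - \left(\frac{45494}{o{\left(12 \right)}} - \frac{25322}{\left(17524 + 16252\right) \left(19023 - 7619\right)}\right)} = \frac{1}{95845 - \left(\frac{45494}{\frac{1}{12} \left(199 + 12\right)} - \frac{25322}{\left(17524 + 16252\right) \left(19023 - 7619\right)}\right)} = \frac{1}{95845 - \left(\frac{45494}{\frac{1}{12} \cdot 211} - \frac{25322}{33776 \cdot 11404}\right)} = \frac{1}{95845 - \left(\frac{45494}{\frac{211}{12}} - \frac{25322}{385181504}\right)} = \frac{1}{95845 - \left(45494 \cdot \frac{12}{211} - \frac{12661}{192590752}\right)} = \frac{1}{95845 - \left(\frac{545928}{211} - \frac{12661}{192590752}\right)} = \frac{1}{95845 - \frac{105140681386385}{40636648672}} = \frac{1}{\frac{3789678910581455}{40636648672}} = \frac{40636648672}{3789678910581455}$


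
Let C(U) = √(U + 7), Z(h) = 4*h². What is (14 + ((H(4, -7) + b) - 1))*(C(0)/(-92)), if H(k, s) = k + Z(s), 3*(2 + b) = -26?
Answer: -607*√7/276 ≈ -5.8187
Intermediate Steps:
b = -32/3 (b = -2 + (⅓)*(-26) = -2 - 26/3 = -32/3 ≈ -10.667)
H(k, s) = k + 4*s²
C(U) = √(7 + U)
(14 + ((H(4, -7) + b) - 1))*(C(0)/(-92)) = (14 + (((4 + 4*(-7)²) - 32/3) - 1))*(√(7 + 0)/(-92)) = (14 + (((4 + 4*49) - 32/3) - 1))*(√7*(-1/92)) = (14 + (((4 + 196) - 32/3) - 1))*(-√7/92) = (14 + ((200 - 32/3) - 1))*(-√7/92) = (14 + (568/3 - 1))*(-√7/92) = (14 + 565/3)*(-√7/92) = 607*(-√7/92)/3 = -607*√7/276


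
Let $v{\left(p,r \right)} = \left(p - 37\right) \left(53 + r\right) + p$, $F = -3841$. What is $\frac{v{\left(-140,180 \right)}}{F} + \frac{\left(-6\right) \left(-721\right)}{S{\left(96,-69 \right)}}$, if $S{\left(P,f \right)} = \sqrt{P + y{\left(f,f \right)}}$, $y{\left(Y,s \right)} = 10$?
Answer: $\frac{41381}{3841} + \frac{2163 \sqrt{106}}{53} \approx 430.95$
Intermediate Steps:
$v{\left(p,r \right)} = p + \left(-37 + p\right) \left(53 + r\right)$ ($v{\left(p,r \right)} = \left(-37 + p\right) \left(53 + r\right) + p = p + \left(-37 + p\right) \left(53 + r\right)$)
$S{\left(P,f \right)} = \sqrt{10 + P}$ ($S{\left(P,f \right)} = \sqrt{P + 10} = \sqrt{10 + P}$)
$\frac{v{\left(-140,180 \right)}}{F} + \frac{\left(-6\right) \left(-721\right)}{S{\left(96,-69 \right)}} = \frac{-1961 - 6660 + 54 \left(-140\right) - 25200}{-3841} + \frac{\left(-6\right) \left(-721\right)}{\sqrt{10 + 96}} = \left(-1961 - 6660 - 7560 - 25200\right) \left(- \frac{1}{3841}\right) + \frac{4326}{\sqrt{106}} = \left(-41381\right) \left(- \frac{1}{3841}\right) + 4326 \frac{\sqrt{106}}{106} = \frac{41381}{3841} + \frac{2163 \sqrt{106}}{53}$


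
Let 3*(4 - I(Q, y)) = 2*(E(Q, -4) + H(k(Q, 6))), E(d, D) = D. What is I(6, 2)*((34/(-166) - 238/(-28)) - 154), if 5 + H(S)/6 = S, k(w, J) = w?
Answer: -96748/249 ≈ -388.55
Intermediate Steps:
H(S) = -30 + 6*S
I(Q, y) = 80/3 - 4*Q (I(Q, y) = 4 - 2*(-4 + (-30 + 6*Q))/3 = 4 - 2*(-34 + 6*Q)/3 = 4 - (-68 + 12*Q)/3 = 4 + (68/3 - 4*Q) = 80/3 - 4*Q)
I(6, 2)*((34/(-166) - 238/(-28)) - 154) = (80/3 - 4*6)*((34/(-166) - 238/(-28)) - 154) = (80/3 - 24)*((34*(-1/166) - 238*(-1/28)) - 154) = 8*((-17/83 + 17/2) - 154)/3 = 8*(1377/166 - 154)/3 = (8/3)*(-24187/166) = -96748/249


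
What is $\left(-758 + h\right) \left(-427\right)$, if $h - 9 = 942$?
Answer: $-82411$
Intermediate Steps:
$h = 951$ ($h = 9 + 942 = 951$)
$\left(-758 + h\right) \left(-427\right) = \left(-758 + 951\right) \left(-427\right) = 193 \left(-427\right) = -82411$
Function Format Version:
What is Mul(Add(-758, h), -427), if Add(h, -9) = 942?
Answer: -82411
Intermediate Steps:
h = 951 (h = Add(9, 942) = 951)
Mul(Add(-758, h), -427) = Mul(Add(-758, 951), -427) = Mul(193, -427) = -82411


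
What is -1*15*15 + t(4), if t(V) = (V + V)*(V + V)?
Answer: -161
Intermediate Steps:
t(V) = 4*V**2 (t(V) = (2*V)*(2*V) = 4*V**2)
-1*15*15 + t(4) = -1*15*15 + 4*4**2 = -15*15 + 4*16 = -225 + 64 = -161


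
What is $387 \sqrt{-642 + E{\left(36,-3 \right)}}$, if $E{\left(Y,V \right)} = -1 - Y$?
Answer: $387 i \sqrt{679} \approx 10084.0 i$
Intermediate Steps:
$387 \sqrt{-642 + E{\left(36,-3 \right)}} = 387 \sqrt{-642 - 37} = 387 \sqrt{-679} = 387 i \sqrt{679}$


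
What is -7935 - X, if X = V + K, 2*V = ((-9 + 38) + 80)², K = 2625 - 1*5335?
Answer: -22331/2 ≈ -11166.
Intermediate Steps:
K = -2710 (K = 2625 - 5335 = -2710)
V = 11881/2 (V = ((-9 + 38) + 80)²/2 = (29 + 80)²/2 = (½)*109² = (½)*11881 = 11881/2 ≈ 5940.5)
X = 6461/2 (X = 11881/2 - 2710 = 6461/2 ≈ 3230.5)
-7935 - X = -7935 - 1*6461/2 = -7935 - 6461/2 = -22331/2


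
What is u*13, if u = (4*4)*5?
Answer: 1040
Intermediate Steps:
u = 80 (u = 16*5 = 80)
u*13 = 80*13 = 1040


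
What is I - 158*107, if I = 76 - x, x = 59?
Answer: -16889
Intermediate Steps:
I = 17 (I = 76 - 1*59 = 76 - 59 = 17)
I - 158*107 = 17 - 158*107 = 17 - 16906 = -16889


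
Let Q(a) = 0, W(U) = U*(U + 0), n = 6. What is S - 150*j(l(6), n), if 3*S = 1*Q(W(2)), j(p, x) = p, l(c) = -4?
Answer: 600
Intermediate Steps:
W(U) = U**2 (W(U) = U*U = U**2)
S = 0 (S = (1*0)/3 = (1/3)*0 = 0)
S - 150*j(l(6), n) = 0 - 150*(-4) = 0 + 600 = 600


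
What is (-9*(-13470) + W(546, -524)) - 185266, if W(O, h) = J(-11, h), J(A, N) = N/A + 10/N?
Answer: -184414519/2882 ≈ -63988.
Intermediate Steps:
J(A, N) = 10/N + N/A
W(O, h) = 10/h - h/11 (W(O, h) = 10/h + h/(-11) = 10/h + h*(-1/11) = 10/h - h/11)
(-9*(-13470) + W(546, -524)) - 185266 = (-9*(-13470) + (10/(-524) - 1/11*(-524))) - 185266 = (121230 + (10*(-1/524) + 524/11)) - 185266 = (121230 + (-5/262 + 524/11)) - 185266 = (121230 + 137233/2882) - 185266 = 349522093/2882 - 185266 = -184414519/2882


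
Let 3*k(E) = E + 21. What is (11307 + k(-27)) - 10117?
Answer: 1188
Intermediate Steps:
k(E) = 7 + E/3 (k(E) = (E + 21)/3 = (21 + E)/3 = 7 + E/3)
(11307 + k(-27)) - 10117 = (11307 + (7 + (⅓)*(-27))) - 10117 = (11307 + (7 - 9)) - 10117 = (11307 - 2) - 10117 = 11305 - 10117 = 1188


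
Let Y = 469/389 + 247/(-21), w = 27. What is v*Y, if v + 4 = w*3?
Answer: -948574/1167 ≈ -812.83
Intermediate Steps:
v = 77 (v = -4 + 27*3 = -4 + 81 = 77)
Y = -86234/8169 (Y = 469*(1/389) + 247*(-1/21) = 469/389 - 247/21 = -86234/8169 ≈ -10.556)
v*Y = 77*(-86234/8169) = -948574/1167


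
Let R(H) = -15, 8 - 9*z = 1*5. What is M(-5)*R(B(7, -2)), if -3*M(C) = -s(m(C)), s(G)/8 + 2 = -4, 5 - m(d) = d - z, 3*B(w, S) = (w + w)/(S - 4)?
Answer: 240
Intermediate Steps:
z = ⅓ (z = 8/9 - 5/9 = ⅓ ≈ 0.33333)
B(w, S) = 2*w/(3*(-4 + S)) (B(w, S) = ((w + w)/(S - 4))/3 = ((2*w)/(-4 + S))/3 = (2*w/(-4 + S))/3 = 2*w/(3*(-4 + S)))
m(d) = 16/3 - d (m(d) = 5 - (d - 1*⅓) = 5 - (d - ⅓) = 5 - (-⅓ + d) = 5 + (⅓ - d) = 16/3 - d)
s(G) = -48 (s(G) = -16 + 8*(-4) = -16 - 32 = -48)
M(C) = -16 (M(C) = -(-1)*(-48)/3 = -⅓*48 = -16)
M(-5)*R(B(7, -2)) = -16*(-15) = 240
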